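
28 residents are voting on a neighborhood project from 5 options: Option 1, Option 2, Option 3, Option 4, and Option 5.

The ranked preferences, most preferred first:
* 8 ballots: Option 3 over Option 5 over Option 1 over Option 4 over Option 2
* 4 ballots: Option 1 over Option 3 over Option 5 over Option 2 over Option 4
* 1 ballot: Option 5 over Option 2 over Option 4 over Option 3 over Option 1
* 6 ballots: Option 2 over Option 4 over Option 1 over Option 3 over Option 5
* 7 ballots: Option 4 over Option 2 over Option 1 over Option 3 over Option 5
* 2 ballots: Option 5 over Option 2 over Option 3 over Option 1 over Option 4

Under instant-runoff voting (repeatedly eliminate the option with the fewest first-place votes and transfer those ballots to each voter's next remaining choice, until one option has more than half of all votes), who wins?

Round 1: Option 1 4, Option 2 6, Option 3 8, Option 4 7, Option 5 3. Option 5 eliminated.
Round 2: Option 1 4, Option 2 9, Option 3 8, Option 4 7. Option 1 eliminated.
Round 3: Option 2 9, Option 3 12, Option 4 7. Option 4 eliminated.
Round 4: Option 2 16, Option 3 12. Option 2 has a majority (≥15).

Option 2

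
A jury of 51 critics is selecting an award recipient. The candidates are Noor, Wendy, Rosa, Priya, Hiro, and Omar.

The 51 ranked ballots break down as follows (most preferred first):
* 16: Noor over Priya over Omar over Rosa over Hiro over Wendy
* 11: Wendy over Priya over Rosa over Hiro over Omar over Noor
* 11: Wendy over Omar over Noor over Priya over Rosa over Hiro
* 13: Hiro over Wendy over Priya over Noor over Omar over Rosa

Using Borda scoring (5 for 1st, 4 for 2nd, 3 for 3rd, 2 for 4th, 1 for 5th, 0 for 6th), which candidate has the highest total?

Priya

Noor: 16×5 + 11×0 + 11×3 + 13×2 = 139
Wendy: 16×0 + 11×5 + 11×5 + 13×4 = 162
Rosa: 16×2 + 11×3 + 11×1 + 13×0 = 76
Priya: 16×4 + 11×4 + 11×2 + 13×3 = 169
Hiro: 16×1 + 11×2 + 11×0 + 13×5 = 103
Omar: 16×3 + 11×1 + 11×4 + 13×1 = 116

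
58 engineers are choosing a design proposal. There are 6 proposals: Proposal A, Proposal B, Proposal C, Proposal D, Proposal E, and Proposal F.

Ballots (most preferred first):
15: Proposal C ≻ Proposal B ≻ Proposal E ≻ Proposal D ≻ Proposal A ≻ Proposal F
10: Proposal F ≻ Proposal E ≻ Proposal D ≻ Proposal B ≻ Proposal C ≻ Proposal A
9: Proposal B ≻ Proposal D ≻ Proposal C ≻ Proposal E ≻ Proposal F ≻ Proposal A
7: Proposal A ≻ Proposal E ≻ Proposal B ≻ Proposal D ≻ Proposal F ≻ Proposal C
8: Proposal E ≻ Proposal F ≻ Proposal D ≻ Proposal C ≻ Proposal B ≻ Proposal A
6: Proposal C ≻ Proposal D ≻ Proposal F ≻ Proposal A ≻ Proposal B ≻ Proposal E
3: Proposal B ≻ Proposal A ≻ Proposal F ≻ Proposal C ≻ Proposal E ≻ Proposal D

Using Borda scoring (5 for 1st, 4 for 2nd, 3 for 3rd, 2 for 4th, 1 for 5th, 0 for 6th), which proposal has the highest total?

Proposal B

Proposal A: 15×1 + 10×0 + 9×0 + 7×5 + 8×0 + 6×2 + 3×4 = 74
Proposal B: 15×4 + 10×2 + 9×5 + 7×3 + 8×1 + 6×1 + 3×5 = 175
Proposal C: 15×5 + 10×1 + 9×3 + 7×0 + 8×2 + 6×5 + 3×2 = 164
Proposal D: 15×2 + 10×3 + 9×4 + 7×2 + 8×3 + 6×4 + 3×0 = 158
Proposal E: 15×3 + 10×4 + 9×2 + 7×4 + 8×5 + 6×0 + 3×1 = 174
Proposal F: 15×0 + 10×5 + 9×1 + 7×1 + 8×4 + 6×3 + 3×3 = 125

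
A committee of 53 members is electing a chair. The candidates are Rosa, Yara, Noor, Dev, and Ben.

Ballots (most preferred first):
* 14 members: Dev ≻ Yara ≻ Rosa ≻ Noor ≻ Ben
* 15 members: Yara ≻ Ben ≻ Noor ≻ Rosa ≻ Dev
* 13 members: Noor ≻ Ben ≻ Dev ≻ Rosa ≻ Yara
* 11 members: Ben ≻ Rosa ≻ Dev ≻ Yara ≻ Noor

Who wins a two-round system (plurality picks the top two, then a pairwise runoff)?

Dev

Round 1 first-place votes: Rosa 0, Yara 15, Noor 13, Dev 14, Ben 11. Yara and Dev advance.
Runoff: Yara is ranked above Dev on 15 ballots, Dev above Yara on 38.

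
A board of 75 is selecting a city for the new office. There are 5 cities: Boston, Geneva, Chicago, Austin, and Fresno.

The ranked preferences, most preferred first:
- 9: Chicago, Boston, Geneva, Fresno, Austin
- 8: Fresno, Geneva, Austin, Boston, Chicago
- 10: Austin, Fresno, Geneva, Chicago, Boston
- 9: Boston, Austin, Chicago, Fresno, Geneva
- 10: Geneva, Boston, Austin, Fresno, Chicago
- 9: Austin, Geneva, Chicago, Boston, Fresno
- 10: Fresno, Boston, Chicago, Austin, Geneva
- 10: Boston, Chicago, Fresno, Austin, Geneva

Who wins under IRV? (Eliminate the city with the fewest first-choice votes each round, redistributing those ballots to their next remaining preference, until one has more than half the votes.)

Boston

Round 1: Boston 19, Geneva 10, Chicago 9, Austin 19, Fresno 18. Chicago eliminated.
Round 2: Boston 28, Geneva 10, Austin 19, Fresno 18. Geneva eliminated.
Round 3: Boston 38, Austin 19, Fresno 18. Boston has a majority (≥38).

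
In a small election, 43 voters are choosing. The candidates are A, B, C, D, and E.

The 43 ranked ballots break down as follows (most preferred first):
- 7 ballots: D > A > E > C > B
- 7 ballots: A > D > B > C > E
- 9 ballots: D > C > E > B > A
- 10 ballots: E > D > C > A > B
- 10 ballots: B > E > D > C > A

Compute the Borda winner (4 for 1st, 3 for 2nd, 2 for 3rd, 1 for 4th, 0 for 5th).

A: 7×3 + 7×4 + 9×0 + 10×1 + 10×0 = 59
B: 7×0 + 7×2 + 9×1 + 10×0 + 10×4 = 63
C: 7×1 + 7×1 + 9×3 + 10×2 + 10×1 = 71
D: 7×4 + 7×3 + 9×4 + 10×3 + 10×2 = 135
E: 7×2 + 7×0 + 9×2 + 10×4 + 10×3 = 102

D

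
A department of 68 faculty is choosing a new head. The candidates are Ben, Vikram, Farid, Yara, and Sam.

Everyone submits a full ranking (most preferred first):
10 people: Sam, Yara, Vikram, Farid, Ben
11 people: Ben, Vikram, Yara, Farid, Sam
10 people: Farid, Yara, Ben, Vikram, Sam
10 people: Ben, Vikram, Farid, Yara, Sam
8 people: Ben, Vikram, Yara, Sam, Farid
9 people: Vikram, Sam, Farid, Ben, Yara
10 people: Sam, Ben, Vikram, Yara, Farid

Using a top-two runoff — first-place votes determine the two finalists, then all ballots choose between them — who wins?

Ben

Round 1 first-place votes: Ben 29, Vikram 9, Farid 10, Yara 0, Sam 20. Ben and Sam advance.
Runoff: Ben is ranked above Sam on 39 ballots, Sam above Ben on 29.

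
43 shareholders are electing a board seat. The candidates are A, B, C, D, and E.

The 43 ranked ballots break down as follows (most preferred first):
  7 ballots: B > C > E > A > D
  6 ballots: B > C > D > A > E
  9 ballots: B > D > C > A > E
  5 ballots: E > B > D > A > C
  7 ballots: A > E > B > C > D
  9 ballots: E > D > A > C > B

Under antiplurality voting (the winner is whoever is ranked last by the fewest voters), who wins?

Last-place votes: A 0, B 9, C 5, D 14, E 15.

A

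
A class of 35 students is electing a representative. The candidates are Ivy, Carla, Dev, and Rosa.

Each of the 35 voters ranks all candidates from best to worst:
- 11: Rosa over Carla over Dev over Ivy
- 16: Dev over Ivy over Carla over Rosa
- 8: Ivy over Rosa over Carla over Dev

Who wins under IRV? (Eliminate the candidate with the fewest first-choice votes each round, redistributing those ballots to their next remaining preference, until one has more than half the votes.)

Round 1: Ivy 8, Carla 0, Dev 16, Rosa 11. Carla eliminated.
Round 2: Ivy 8, Dev 16, Rosa 11. Ivy eliminated.
Round 3: Dev 16, Rosa 19. Rosa has a majority (≥18).

Rosa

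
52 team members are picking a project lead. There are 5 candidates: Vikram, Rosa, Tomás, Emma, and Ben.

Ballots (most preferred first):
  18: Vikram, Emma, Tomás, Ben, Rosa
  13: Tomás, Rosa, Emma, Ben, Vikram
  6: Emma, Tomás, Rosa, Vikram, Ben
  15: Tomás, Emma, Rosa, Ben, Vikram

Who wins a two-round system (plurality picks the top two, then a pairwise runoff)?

Tomás

Round 1 first-place votes: Vikram 18, Rosa 0, Tomás 28, Emma 6, Ben 0. Tomás and Vikram advance.
Runoff: Tomás is ranked above Vikram on 34 ballots, Vikram above Tomás on 18.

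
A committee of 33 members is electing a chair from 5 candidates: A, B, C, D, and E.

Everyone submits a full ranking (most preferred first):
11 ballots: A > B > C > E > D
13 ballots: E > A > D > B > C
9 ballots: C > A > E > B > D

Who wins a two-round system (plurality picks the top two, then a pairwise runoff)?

Round 1 first-place votes: A 11, B 0, C 9, D 0, E 13. E and A advance.
Runoff: E is ranked above A on 13 ballots, A above E on 20.

A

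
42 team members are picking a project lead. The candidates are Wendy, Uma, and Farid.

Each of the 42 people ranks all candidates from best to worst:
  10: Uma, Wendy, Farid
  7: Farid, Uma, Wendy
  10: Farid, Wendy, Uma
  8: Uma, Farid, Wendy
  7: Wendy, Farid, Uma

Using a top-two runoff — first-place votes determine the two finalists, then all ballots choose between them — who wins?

Farid

Round 1 first-place votes: Wendy 7, Uma 18, Farid 17. Uma and Farid advance.
Runoff: Uma is ranked above Farid on 18 ballots, Farid above Uma on 24.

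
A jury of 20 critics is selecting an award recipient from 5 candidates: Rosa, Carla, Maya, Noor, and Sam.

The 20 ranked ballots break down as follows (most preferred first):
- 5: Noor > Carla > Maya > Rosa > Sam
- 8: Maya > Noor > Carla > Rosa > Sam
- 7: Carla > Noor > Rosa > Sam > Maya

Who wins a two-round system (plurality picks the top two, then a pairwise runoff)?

Carla

Round 1 first-place votes: Rosa 0, Carla 7, Maya 8, Noor 5, Sam 0. Maya and Carla advance.
Runoff: Maya is ranked above Carla on 8 ballots, Carla above Maya on 12.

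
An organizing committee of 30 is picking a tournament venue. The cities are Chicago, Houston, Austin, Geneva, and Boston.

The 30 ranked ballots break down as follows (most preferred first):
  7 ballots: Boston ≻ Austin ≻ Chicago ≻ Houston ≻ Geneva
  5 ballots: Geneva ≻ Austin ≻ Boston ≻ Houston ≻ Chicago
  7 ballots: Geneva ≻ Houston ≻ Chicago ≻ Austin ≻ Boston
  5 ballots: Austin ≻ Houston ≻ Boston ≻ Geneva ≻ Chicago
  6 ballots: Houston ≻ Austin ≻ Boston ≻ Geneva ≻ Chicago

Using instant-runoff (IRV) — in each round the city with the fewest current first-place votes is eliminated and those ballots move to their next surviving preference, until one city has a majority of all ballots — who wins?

Houston

Round 1: Chicago 0, Houston 6, Austin 5, Geneva 12, Boston 7. Chicago eliminated.
Round 2: Houston 6, Austin 5, Geneva 12, Boston 7. Austin eliminated.
Round 3: Houston 11, Geneva 12, Boston 7. Boston eliminated.
Round 4: Houston 18, Geneva 12. Houston has a majority (≥16).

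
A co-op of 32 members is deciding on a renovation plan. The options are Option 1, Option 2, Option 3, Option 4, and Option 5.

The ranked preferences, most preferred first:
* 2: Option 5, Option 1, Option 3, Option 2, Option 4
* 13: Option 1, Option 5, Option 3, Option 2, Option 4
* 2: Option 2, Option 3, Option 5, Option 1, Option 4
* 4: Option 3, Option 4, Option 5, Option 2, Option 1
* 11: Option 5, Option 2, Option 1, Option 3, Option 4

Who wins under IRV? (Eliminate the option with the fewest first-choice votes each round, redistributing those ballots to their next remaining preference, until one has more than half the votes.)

Round 1: Option 1 13, Option 2 2, Option 3 4, Option 4 0, Option 5 13. Option 4 eliminated.
Round 2: Option 1 13, Option 2 2, Option 3 4, Option 5 13. Option 2 eliminated.
Round 3: Option 1 13, Option 3 6, Option 5 13. Option 3 eliminated.
Round 4: Option 1 13, Option 5 19. Option 5 has a majority (≥17).

Option 5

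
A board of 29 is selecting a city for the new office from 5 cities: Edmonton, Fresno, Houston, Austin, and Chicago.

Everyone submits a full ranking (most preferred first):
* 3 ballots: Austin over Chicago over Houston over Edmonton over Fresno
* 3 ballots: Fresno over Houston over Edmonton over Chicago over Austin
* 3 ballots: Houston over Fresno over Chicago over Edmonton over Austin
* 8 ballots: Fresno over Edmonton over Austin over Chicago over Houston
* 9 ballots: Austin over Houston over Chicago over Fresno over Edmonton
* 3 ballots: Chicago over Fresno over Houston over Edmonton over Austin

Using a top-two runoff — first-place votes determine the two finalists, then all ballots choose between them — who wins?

Fresno

Round 1 first-place votes: Edmonton 0, Fresno 11, Houston 3, Austin 12, Chicago 3. Austin and Fresno advance.
Runoff: Austin is ranked above Fresno on 12 ballots, Fresno above Austin on 17.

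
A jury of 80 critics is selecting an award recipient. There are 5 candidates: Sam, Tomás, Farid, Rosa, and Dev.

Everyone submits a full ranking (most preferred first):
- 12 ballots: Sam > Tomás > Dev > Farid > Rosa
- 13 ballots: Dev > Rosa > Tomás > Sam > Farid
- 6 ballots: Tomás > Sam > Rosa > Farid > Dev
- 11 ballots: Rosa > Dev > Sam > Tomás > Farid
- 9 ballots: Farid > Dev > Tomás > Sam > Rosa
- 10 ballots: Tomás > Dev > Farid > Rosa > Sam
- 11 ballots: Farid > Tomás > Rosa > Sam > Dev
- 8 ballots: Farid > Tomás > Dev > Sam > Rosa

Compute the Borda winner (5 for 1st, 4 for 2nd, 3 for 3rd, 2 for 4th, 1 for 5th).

Sam: 12×5 + 13×2 + 6×4 + 11×3 + 9×2 + 10×1 + 11×2 + 8×2 = 209
Tomás: 12×4 + 13×3 + 6×5 + 11×2 + 9×3 + 10×5 + 11×4 + 8×4 = 292
Farid: 12×2 + 13×1 + 6×2 + 11×1 + 9×5 + 10×3 + 11×5 + 8×5 = 230
Rosa: 12×1 + 13×4 + 6×3 + 11×5 + 9×1 + 10×2 + 11×3 + 8×1 = 207
Dev: 12×3 + 13×5 + 6×1 + 11×4 + 9×4 + 10×4 + 11×1 + 8×3 = 262

Tomás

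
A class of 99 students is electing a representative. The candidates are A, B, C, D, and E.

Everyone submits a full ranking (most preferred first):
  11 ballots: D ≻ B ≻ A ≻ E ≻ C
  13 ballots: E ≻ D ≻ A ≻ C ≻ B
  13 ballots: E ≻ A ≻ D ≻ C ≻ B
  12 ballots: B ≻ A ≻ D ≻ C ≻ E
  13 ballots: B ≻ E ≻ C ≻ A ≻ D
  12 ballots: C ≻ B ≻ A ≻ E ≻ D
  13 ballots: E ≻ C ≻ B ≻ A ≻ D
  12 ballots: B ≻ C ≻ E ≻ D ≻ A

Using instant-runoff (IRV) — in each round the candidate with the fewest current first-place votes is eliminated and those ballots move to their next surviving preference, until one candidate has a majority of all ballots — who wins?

Round 1: A 0, B 37, C 12, D 11, E 39. A eliminated.
Round 2: B 37, C 12, D 11, E 39. D eliminated.
Round 3: B 48, C 12, E 39. C eliminated.
Round 4: B 60, E 39. B has a majority (≥50).

B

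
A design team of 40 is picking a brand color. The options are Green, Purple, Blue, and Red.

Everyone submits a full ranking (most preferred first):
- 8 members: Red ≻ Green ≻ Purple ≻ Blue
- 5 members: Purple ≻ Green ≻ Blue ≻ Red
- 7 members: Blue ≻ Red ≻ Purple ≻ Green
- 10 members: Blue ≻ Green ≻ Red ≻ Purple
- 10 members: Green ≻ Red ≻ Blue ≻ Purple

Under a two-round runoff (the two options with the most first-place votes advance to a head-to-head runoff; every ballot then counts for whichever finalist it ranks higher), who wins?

Green

Round 1 first-place votes: Green 10, Purple 5, Blue 17, Red 8. Blue and Green advance.
Runoff: Blue is ranked above Green on 17 ballots, Green above Blue on 23.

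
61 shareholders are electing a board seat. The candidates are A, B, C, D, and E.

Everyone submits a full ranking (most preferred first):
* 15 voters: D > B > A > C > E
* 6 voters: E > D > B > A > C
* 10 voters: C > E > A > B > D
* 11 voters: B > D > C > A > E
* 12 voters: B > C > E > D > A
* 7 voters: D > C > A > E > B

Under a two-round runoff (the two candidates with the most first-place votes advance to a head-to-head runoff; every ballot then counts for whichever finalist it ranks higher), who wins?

B

Round 1 first-place votes: A 0, B 23, C 10, D 22, E 6. B and D advance.
Runoff: B is ranked above D on 33 ballots, D above B on 28.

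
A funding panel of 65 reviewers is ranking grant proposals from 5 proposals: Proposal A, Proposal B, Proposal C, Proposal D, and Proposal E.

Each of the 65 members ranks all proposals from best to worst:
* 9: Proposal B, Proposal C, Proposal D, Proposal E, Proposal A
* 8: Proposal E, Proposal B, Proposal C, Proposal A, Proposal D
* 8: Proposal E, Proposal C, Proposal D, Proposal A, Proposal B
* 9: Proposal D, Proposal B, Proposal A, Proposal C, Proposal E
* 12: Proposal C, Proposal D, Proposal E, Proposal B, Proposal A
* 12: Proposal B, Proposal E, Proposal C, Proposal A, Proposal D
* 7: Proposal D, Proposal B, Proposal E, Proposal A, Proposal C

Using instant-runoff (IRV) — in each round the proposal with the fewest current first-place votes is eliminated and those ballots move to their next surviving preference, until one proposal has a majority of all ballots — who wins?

Proposal D

Round 1: Proposal A 0, Proposal B 21, Proposal C 12, Proposal D 16, Proposal E 16. Proposal A eliminated.
Round 2: Proposal B 21, Proposal C 12, Proposal D 16, Proposal E 16. Proposal C eliminated.
Round 3: Proposal B 21, Proposal D 28, Proposal E 16. Proposal E eliminated.
Round 4: Proposal B 29, Proposal D 36. Proposal D has a majority (≥33).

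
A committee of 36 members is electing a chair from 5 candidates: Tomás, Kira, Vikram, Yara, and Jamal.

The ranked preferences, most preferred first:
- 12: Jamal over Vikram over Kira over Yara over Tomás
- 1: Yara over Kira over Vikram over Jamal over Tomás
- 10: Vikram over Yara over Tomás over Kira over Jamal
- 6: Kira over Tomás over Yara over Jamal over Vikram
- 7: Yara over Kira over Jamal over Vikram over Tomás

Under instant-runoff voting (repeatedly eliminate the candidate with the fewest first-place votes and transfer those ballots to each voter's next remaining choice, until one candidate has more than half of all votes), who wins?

Round 1: Tomás 0, Kira 6, Vikram 10, Yara 8, Jamal 12. Tomás eliminated.
Round 2: Kira 6, Vikram 10, Yara 8, Jamal 12. Kira eliminated.
Round 3: Vikram 10, Yara 14, Jamal 12. Vikram eliminated.
Round 4: Yara 24, Jamal 12. Yara has a majority (≥19).

Yara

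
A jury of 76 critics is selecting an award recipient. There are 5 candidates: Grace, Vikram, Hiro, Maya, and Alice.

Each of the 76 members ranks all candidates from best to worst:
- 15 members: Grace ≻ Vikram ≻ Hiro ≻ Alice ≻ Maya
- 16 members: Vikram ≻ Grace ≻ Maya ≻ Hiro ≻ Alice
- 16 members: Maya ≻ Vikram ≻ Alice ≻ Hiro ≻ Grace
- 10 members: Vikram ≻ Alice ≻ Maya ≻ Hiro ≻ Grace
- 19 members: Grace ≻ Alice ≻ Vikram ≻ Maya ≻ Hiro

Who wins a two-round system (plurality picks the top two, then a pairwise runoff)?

Round 1 first-place votes: Grace 34, Vikram 26, Hiro 0, Maya 16, Alice 0. Grace and Vikram advance.
Runoff: Grace is ranked above Vikram on 34 ballots, Vikram above Grace on 42.

Vikram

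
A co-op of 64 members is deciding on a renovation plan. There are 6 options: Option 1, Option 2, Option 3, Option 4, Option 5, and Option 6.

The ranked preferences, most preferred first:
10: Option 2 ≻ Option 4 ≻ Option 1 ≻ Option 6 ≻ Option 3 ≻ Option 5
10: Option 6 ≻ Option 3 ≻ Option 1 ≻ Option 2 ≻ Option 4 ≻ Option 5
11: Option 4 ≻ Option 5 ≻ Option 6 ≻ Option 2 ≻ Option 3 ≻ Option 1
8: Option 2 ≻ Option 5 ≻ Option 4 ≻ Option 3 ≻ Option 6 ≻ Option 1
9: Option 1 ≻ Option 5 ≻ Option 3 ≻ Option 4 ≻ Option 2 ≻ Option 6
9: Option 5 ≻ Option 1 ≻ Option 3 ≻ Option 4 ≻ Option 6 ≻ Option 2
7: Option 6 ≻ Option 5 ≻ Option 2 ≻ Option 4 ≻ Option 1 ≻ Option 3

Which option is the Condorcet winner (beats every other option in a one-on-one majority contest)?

Option 5 vs Option 1: 35–29
Option 5 vs Option 2: 36–28
Option 5 vs Option 3: 44–20
Option 5 vs Option 4: 33–31
Option 5 vs Option 6: 37–27
Option 5 beats every other option.

Option 5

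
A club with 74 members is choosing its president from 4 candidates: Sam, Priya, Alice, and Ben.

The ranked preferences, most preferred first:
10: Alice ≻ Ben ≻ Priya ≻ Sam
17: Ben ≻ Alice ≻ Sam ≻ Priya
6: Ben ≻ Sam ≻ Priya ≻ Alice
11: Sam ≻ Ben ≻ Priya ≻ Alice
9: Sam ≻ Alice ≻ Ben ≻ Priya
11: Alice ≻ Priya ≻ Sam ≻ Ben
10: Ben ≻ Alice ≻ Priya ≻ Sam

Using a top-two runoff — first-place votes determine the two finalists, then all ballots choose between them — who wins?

Ben

Round 1 first-place votes: Sam 20, Priya 0, Alice 21, Ben 33. Ben and Alice advance.
Runoff: Ben is ranked above Alice on 44 ballots, Alice above Ben on 30.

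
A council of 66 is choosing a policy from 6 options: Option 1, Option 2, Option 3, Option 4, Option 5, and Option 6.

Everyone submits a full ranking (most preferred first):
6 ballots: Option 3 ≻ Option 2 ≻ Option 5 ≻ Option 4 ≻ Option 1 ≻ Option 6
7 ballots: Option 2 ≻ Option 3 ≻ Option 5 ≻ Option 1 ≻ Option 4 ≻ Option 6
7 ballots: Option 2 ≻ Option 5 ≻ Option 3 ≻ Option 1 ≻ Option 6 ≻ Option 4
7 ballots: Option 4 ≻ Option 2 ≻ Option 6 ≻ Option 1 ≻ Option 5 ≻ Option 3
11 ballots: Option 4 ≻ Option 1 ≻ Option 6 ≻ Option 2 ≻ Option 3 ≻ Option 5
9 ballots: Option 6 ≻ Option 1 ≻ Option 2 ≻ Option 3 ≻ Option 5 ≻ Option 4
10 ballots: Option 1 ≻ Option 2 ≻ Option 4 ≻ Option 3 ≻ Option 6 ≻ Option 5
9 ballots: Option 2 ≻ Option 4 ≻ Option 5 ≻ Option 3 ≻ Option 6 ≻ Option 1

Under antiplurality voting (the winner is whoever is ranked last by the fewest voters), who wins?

Option 2

Last-place votes: Option 1 9, Option 2 0, Option 3 7, Option 4 16, Option 5 21, Option 6 13.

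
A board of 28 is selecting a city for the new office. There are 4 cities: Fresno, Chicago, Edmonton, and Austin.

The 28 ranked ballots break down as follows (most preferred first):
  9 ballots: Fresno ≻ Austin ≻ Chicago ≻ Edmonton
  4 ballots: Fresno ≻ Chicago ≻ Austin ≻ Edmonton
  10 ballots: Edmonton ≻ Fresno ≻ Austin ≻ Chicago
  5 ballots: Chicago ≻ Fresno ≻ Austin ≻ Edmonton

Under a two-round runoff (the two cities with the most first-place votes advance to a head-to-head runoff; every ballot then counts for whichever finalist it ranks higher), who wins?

Fresno

Round 1 first-place votes: Fresno 13, Chicago 5, Edmonton 10, Austin 0. Fresno and Edmonton advance.
Runoff: Fresno is ranked above Edmonton on 18 ballots, Edmonton above Fresno on 10.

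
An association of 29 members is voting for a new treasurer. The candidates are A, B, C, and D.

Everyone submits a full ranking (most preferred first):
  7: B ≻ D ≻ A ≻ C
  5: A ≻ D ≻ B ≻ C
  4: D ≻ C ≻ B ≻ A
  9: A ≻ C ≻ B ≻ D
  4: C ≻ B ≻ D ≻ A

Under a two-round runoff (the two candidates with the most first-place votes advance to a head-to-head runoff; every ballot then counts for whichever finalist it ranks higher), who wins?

Round 1 first-place votes: A 14, B 7, C 4, D 4. A and B advance.
Runoff: A is ranked above B on 14 ballots, B above A on 15.

B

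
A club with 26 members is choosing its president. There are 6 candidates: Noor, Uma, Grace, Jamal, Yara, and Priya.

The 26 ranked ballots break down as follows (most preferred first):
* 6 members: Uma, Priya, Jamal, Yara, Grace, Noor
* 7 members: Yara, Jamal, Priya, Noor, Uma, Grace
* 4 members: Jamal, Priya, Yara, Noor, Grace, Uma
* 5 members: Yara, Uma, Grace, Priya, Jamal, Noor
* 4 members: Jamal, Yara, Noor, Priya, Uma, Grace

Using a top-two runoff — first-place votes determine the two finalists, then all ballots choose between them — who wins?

Jamal

Round 1 first-place votes: Noor 0, Uma 6, Grace 0, Jamal 8, Yara 12, Priya 0. Yara and Jamal advance.
Runoff: Yara is ranked above Jamal on 12 ballots, Jamal above Yara on 14.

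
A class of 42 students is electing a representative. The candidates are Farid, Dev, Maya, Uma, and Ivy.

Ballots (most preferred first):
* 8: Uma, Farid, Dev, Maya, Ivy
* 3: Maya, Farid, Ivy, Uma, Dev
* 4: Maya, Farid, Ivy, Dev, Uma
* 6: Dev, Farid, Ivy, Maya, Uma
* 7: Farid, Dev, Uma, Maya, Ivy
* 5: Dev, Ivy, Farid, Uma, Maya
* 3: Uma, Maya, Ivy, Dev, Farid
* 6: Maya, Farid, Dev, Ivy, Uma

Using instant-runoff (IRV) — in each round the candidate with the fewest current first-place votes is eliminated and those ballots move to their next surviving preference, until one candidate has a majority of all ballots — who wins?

Round 1: Farid 7, Dev 11, Maya 13, Uma 11, Ivy 0. Ivy eliminated.
Round 2: Farid 7, Dev 11, Maya 13, Uma 11. Farid eliminated.
Round 3: Dev 18, Maya 13, Uma 11. Uma eliminated.
Round 4: Dev 26, Maya 16. Dev has a majority (≥22).

Dev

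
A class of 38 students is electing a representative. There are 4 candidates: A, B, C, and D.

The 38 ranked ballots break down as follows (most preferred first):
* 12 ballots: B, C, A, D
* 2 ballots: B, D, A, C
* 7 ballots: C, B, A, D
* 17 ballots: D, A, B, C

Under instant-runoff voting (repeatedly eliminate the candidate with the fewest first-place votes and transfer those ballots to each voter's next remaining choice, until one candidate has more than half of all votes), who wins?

Round 1: A 0, B 14, C 7, D 17. A eliminated.
Round 2: B 14, C 7, D 17. C eliminated.
Round 3: B 21, D 17. B has a majority (≥20).

B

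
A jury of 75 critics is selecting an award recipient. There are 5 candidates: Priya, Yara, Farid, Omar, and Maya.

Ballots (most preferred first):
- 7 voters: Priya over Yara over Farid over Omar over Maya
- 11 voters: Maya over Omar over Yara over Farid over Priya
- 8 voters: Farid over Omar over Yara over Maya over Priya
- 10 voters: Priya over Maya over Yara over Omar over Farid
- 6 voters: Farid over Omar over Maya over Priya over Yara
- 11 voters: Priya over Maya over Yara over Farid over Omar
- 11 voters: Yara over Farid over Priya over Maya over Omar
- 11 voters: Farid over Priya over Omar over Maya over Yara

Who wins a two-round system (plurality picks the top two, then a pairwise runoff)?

Round 1 first-place votes: Priya 28, Yara 11, Farid 25, Omar 0, Maya 11. Priya and Farid advance.
Runoff: Priya is ranked above Farid on 28 ballots, Farid above Priya on 47.

Farid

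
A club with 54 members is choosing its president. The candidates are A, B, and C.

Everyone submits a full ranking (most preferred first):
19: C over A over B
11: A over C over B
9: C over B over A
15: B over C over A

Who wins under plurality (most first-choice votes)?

C

First-place votes: A 11, B 15, C 28.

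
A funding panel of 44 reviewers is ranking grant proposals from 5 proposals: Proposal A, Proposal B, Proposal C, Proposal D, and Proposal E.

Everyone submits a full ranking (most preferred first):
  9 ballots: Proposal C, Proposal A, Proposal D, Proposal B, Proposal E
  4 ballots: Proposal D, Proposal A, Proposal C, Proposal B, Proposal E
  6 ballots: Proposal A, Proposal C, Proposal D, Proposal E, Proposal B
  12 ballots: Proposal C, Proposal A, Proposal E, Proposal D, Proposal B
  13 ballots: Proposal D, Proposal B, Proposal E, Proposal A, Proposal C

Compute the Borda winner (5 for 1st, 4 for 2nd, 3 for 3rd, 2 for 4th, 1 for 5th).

Proposal A: 9×4 + 4×4 + 6×5 + 12×4 + 13×2 = 156
Proposal B: 9×2 + 4×2 + 6×1 + 12×1 + 13×4 = 96
Proposal C: 9×5 + 4×3 + 6×4 + 12×5 + 13×1 = 154
Proposal D: 9×3 + 4×5 + 6×3 + 12×2 + 13×5 = 154
Proposal E: 9×1 + 4×1 + 6×2 + 12×3 + 13×3 = 100

Proposal A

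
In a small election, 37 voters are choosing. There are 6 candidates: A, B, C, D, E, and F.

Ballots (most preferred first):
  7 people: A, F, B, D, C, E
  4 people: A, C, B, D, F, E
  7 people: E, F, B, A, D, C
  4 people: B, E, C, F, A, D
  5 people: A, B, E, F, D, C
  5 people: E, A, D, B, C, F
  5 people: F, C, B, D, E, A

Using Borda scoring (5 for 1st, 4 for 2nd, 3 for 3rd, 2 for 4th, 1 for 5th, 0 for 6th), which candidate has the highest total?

B

A: 7×5 + 4×5 + 7×2 + 4×1 + 5×5 + 5×4 + 5×0 = 118
B: 7×3 + 4×3 + 7×3 + 4×5 + 5×4 + 5×2 + 5×3 = 119
C: 7×1 + 4×4 + 7×0 + 4×3 + 5×0 + 5×1 + 5×4 = 60
D: 7×2 + 4×2 + 7×1 + 4×0 + 5×1 + 5×3 + 5×2 = 59
E: 7×0 + 4×0 + 7×5 + 4×4 + 5×3 + 5×5 + 5×1 = 96
F: 7×4 + 4×1 + 7×4 + 4×2 + 5×2 + 5×0 + 5×5 = 103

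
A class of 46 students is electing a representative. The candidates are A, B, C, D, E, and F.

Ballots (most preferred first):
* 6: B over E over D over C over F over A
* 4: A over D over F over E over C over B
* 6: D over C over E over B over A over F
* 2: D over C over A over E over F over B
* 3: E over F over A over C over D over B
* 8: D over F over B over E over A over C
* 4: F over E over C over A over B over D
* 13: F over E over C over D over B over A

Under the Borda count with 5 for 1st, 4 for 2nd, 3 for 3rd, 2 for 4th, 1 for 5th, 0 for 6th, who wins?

E

A: 6×0 + 4×5 + 6×1 + 2×3 + 3×3 + 8×1 + 4×2 + 13×0 = 57
B: 6×5 + 4×0 + 6×2 + 2×0 + 3×0 + 8×3 + 4×1 + 13×1 = 83
C: 6×2 + 4×1 + 6×4 + 2×4 + 3×2 + 8×0 + 4×3 + 13×3 = 105
D: 6×3 + 4×4 + 6×5 + 2×5 + 3×1 + 8×5 + 4×0 + 13×2 = 143
E: 6×4 + 4×2 + 6×3 + 2×2 + 3×5 + 8×2 + 4×4 + 13×4 = 153
F: 6×1 + 4×3 + 6×0 + 2×1 + 3×4 + 8×4 + 4×5 + 13×5 = 149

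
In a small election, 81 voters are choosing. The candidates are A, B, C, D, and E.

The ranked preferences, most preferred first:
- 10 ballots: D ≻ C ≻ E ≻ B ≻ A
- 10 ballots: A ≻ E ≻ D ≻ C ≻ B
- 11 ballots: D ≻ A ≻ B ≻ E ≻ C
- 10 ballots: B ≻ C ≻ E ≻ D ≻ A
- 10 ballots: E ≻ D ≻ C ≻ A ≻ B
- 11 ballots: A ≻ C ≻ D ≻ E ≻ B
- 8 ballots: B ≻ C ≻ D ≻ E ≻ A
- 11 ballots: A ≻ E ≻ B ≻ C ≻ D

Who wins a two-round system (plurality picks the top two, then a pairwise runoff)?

Round 1 first-place votes: A 32, B 18, C 0, D 21, E 10. A and D advance.
Runoff: A is ranked above D on 32 ballots, D above A on 49.

D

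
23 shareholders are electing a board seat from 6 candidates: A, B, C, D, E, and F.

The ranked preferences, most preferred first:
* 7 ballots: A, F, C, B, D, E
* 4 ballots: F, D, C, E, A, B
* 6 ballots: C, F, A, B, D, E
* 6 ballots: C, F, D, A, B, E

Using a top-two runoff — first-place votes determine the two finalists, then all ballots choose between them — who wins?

Round 1 first-place votes: A 7, B 0, C 12, D 0, E 0, F 4. C and A advance.
Runoff: C is ranked above A on 16 ballots, A above C on 7.

C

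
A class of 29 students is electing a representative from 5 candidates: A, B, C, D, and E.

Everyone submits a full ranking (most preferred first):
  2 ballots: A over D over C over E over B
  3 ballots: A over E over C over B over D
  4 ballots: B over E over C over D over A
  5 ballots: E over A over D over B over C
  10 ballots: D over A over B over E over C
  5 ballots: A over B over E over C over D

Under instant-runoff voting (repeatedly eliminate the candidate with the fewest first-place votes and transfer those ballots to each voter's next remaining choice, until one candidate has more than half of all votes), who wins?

Round 1: A 10, B 4, C 0, D 10, E 5. C eliminated.
Round 2: A 10, B 4, D 10, E 5. B eliminated.
Round 3: A 10, D 10, E 9. E eliminated.
Round 4: A 15, D 14. A has a majority (≥15).

A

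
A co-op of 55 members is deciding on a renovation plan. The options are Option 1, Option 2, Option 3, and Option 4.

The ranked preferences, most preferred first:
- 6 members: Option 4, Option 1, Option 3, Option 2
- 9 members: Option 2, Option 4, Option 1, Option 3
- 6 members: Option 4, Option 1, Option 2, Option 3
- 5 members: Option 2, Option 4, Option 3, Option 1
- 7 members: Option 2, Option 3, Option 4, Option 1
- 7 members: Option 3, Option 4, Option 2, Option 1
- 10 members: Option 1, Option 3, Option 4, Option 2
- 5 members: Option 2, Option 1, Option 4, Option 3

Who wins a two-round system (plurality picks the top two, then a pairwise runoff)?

Option 4

Round 1 first-place votes: Option 1 10, Option 2 26, Option 3 7, Option 4 12. Option 2 and Option 4 advance.
Runoff: Option 2 is ranked above Option 4 on 26 ballots, Option 4 above Option 2 on 29.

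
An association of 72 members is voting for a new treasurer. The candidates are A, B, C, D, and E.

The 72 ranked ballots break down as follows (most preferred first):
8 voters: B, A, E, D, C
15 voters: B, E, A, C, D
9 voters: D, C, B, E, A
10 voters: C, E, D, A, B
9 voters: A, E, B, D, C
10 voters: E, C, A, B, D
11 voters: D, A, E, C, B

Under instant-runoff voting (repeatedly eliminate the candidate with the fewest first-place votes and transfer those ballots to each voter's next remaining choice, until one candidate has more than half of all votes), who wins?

Round 1: A 9, B 23, C 10, D 20, E 10. A eliminated.
Round 2: B 23, C 10, D 20, E 19. C eliminated.
Round 3: B 23, D 20, E 29. D eliminated.
Round 4: B 32, E 40. E has a majority (≥37).

E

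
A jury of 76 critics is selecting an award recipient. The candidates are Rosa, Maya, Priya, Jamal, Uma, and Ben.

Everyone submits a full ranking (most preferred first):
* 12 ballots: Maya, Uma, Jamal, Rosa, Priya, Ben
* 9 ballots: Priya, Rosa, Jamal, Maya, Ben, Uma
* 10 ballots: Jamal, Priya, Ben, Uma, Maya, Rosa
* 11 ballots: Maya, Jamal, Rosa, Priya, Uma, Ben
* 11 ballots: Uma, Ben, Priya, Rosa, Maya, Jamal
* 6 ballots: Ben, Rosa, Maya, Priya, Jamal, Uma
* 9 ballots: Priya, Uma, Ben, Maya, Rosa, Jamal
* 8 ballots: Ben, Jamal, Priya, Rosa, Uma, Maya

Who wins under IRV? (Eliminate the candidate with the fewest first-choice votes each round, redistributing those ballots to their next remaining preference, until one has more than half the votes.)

Round 1: Rosa 0, Maya 23, Priya 18, Jamal 10, Uma 11, Ben 14. Rosa eliminated.
Round 2: Maya 23, Priya 18, Jamal 10, Uma 11, Ben 14. Jamal eliminated.
Round 3: Maya 23, Priya 28, Uma 11, Ben 14. Uma eliminated.
Round 4: Maya 23, Priya 28, Ben 25. Maya eliminated.
Round 5: Priya 51, Ben 25. Priya has a majority (≥39).

Priya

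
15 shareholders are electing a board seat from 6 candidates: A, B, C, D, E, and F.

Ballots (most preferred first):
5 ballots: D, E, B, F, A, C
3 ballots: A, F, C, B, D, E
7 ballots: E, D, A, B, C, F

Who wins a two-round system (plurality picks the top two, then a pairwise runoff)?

D

Round 1 first-place votes: A 3, B 0, C 0, D 5, E 7, F 0. E and D advance.
Runoff: E is ranked above D on 7 ballots, D above E on 8.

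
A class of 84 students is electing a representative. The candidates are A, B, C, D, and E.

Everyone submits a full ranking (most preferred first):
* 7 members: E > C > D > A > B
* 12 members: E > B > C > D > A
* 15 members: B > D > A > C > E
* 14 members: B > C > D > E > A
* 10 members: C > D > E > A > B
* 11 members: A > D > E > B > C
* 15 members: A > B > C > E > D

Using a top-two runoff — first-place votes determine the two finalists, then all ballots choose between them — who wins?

Round 1 first-place votes: A 26, B 29, C 10, D 0, E 19. B and A advance.
Runoff: B is ranked above A on 41 ballots, A above B on 43.

A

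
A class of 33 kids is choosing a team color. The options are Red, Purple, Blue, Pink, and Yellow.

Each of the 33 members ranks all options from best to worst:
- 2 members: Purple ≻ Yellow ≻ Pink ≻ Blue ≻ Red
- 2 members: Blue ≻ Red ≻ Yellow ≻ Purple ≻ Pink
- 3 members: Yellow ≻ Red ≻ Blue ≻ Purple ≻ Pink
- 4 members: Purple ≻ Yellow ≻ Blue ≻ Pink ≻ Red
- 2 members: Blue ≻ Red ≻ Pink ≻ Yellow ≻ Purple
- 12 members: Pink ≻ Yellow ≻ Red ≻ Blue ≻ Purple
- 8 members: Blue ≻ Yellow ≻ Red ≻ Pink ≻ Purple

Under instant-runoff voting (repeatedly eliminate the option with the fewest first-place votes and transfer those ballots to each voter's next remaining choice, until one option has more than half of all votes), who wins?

Blue

Round 1: Red 0, Purple 6, Blue 12, Pink 12, Yellow 3. Red eliminated.
Round 2: Purple 6, Blue 12, Pink 12, Yellow 3. Yellow eliminated.
Round 3: Purple 6, Blue 15, Pink 12. Purple eliminated.
Round 4: Blue 19, Pink 14. Blue has a majority (≥17).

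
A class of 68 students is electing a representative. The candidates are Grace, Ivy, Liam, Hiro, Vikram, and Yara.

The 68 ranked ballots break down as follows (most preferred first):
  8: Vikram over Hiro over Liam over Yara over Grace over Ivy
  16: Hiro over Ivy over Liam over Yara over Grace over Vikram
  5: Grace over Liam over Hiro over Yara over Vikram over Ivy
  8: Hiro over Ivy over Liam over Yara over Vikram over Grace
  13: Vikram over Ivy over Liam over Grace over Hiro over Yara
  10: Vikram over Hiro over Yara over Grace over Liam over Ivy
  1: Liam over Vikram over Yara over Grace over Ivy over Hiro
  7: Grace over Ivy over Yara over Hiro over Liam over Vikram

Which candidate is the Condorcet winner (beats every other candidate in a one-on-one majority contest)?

Hiro vs Grace: 42–26
Hiro vs Ivy: 47–21
Hiro vs Liam: 49–19
Hiro vs Vikram: 36–32
Hiro vs Yara: 60–8
Hiro beats every other candidate.

Hiro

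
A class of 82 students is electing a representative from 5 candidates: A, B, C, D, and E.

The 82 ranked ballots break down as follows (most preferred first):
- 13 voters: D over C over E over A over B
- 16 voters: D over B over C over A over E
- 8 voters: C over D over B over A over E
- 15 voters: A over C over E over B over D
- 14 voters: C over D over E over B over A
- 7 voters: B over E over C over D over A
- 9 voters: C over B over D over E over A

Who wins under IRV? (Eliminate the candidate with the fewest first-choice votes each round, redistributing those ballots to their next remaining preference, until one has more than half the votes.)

Round 1: A 15, B 7, C 31, D 29, E 0. E eliminated.
Round 2: A 15, B 7, C 31, D 29. B eliminated.
Round 3: A 15, C 38, D 29. A eliminated.
Round 4: C 53, D 29. C has a majority (≥42).

C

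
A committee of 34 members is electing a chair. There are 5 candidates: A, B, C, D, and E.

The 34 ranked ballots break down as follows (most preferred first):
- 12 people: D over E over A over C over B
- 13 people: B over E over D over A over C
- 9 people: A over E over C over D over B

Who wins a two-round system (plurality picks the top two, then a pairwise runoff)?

D

Round 1 first-place votes: A 9, B 13, C 0, D 12, E 0. B and D advance.
Runoff: B is ranked above D on 13 ballots, D above B on 21.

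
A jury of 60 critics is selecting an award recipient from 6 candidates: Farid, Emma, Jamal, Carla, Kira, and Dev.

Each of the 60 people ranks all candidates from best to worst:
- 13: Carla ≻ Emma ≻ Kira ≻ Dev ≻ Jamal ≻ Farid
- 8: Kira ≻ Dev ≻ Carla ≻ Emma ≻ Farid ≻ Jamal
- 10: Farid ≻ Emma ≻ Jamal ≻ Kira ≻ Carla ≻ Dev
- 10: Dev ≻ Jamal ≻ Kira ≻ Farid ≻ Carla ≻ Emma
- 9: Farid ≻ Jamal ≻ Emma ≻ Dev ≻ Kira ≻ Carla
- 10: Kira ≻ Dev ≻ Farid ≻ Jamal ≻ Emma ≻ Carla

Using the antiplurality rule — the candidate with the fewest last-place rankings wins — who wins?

Last-place votes: Farid 13, Emma 10, Jamal 8, Carla 19, Kira 0, Dev 10.

Kira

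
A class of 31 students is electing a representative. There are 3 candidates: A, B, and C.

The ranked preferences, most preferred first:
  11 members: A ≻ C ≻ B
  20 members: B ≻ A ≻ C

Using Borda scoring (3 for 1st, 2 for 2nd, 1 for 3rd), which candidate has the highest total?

A: 11×3 + 20×2 = 73
B: 11×1 + 20×3 = 71
C: 11×2 + 20×1 = 42

A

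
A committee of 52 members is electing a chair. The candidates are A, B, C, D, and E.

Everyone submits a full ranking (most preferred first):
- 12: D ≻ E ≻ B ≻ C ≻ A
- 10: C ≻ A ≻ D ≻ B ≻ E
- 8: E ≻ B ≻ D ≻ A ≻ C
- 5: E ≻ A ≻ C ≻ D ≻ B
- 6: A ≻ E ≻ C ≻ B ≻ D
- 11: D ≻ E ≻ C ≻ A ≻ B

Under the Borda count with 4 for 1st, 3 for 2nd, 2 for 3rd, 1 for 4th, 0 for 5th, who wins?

E

A: 12×0 + 10×3 + 8×1 + 5×3 + 6×4 + 11×1 = 88
B: 12×2 + 10×1 + 8×3 + 5×0 + 6×1 + 11×0 = 64
C: 12×1 + 10×4 + 8×0 + 5×2 + 6×2 + 11×2 = 96
D: 12×4 + 10×2 + 8×2 + 5×1 + 6×0 + 11×4 = 133
E: 12×3 + 10×0 + 8×4 + 5×4 + 6×3 + 11×3 = 139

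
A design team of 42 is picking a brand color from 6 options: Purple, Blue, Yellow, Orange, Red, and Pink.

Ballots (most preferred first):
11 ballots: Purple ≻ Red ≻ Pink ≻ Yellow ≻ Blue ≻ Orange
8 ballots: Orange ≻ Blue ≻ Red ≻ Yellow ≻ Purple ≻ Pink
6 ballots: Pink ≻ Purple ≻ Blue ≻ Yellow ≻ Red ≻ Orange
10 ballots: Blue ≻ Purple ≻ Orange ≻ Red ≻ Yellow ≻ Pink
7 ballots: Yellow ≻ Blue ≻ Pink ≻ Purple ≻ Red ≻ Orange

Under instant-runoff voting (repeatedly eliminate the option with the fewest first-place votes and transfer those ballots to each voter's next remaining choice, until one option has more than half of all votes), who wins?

Blue

Round 1: Purple 11, Blue 10, Yellow 7, Orange 8, Red 0, Pink 6. Red eliminated.
Round 2: Purple 11, Blue 10, Yellow 7, Orange 8, Pink 6. Pink eliminated.
Round 3: Purple 17, Blue 10, Yellow 7, Orange 8. Yellow eliminated.
Round 4: Purple 17, Blue 17, Orange 8. Orange eliminated.
Round 5: Purple 17, Blue 25. Blue has a majority (≥22).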